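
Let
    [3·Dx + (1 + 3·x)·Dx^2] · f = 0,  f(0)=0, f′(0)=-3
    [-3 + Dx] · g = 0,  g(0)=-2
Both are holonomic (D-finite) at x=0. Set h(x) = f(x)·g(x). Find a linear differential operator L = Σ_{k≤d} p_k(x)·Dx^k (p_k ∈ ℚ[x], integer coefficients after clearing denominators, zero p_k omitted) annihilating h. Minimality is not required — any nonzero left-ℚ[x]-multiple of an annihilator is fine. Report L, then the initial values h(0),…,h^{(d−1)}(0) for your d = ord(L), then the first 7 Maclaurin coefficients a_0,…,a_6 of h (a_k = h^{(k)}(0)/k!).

L = 27·x + (-3 - 18·x)·Dx + (1 + 3·x)·Dx^2  (order 2).
h: a_k = 0, 6, 9, 18, 0, 729/20, -567/8, …
ICs: h(0) = 0, h′(0) = 6.

f: a_k = 0, -3, 9/2, -9, 81/4, -243/5, 243/2, …
g: a_k = -2, -6, -9, -9, -27/4, -81/20, -81/40, …
f·g: L₀ = L_f ⊗_s L_g, ord ≤ 2·1.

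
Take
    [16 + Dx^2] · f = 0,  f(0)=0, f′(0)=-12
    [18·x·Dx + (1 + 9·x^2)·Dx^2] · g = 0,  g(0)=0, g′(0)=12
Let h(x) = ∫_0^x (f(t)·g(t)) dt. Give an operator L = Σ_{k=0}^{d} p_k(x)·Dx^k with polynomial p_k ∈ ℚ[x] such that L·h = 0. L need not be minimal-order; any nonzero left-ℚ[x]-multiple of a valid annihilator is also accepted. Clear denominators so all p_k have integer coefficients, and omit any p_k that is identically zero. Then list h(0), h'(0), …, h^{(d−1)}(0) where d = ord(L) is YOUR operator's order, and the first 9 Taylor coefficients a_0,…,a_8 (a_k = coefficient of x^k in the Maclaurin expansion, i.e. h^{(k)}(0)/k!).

f: a_k = 0, -12, 0, 32, 0, -128/5, 0, 1024/105, 0, …
g: a_k = 0, 12, 0, -36, 0, 972/5, 0, -8748/7, 0, …
Sym-product of L_f,L_g gives L₀ (≤ ord 4).
h=∫h₀ ⇒ L = L₀·Dx.
L = (20800 + 494784·x^2 + 2923776·x^4 + 11943936·x^6 + 26873856·x^8)·Dx + (19584·x + 342144·x^3 + 2239488·x^5 + 6718464·x^7)·Dx^2 + (1700 + 42732·x^2 + 318816·x^4 + 1492992·x^6 + 3359232·x^8)·Dx^3 + (1224·x + 21384·x^3 + 139968·x^5 + 419904·x^7)·Dx^4 + (25 + 738·x^2 + 8505·x^4 + 46656·x^6 + 104976·x^8)·Dx^5  (order 5).
h: a_k = 0, 0, 0, -48, 0, 816/5, 0, -3792/7, 0, …
ICs: h(0) = 0, h′(0) = 0, h′′(0) = 0, h′′′(0) = -288, h′′′′(0) = 0.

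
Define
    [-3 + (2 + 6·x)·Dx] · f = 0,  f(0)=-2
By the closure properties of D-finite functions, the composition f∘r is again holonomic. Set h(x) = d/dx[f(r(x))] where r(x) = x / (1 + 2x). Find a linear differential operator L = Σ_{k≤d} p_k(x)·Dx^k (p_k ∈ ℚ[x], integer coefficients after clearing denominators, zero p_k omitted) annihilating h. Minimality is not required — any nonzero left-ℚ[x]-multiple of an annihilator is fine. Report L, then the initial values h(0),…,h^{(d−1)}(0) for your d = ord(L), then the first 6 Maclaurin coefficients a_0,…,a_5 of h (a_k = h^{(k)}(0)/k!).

L = (-11 - 40·x) + (-2 - 14·x - 20·x^2)·Dx  (order 1).
h: a_k = -3, 33/2, -585/8, 4965/16, -169545/128, 1477503/256, …
ICs: h(0) = -3.

f: a_k = -2, -3, 9/4, -27/8, 405/64, -1701/128, …
h₀=f(r): pull back L_f along r ⇒ L₀.
Differentiate: ansatz ord ≤ ord L₀ ⇒ L.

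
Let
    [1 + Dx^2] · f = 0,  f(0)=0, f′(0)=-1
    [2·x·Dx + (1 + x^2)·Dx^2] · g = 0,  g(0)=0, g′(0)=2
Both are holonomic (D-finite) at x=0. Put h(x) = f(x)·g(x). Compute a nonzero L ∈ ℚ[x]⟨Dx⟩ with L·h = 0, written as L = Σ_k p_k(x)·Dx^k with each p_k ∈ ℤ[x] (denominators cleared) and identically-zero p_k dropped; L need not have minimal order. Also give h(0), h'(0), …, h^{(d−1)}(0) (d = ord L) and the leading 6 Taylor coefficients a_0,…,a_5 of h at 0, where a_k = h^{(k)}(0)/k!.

f: a_k = 0, -1, 0, 1/6, 0, -1/120, …
g: a_k = 0, 2, 0, -2/3, 0, 2/5, …
h₀=f·g: eliminate ⇒ L₀, order ≤ 2·2.
L = (10 + 26·x^2 + 11·x^4 + 4·x^6 + x^8) + (12·x + 20·x^3 + 12·x^5 + 4·x^7)·Dx + (12 + 32·x^2 + 18·x^4 + 8·x^6 + 2·x^8)·Dx^2 + (12·x + 20·x^3 + 12·x^5 + 4·x^7)·Dx^3 + (2 + 6·x^2 + 7·x^4 + 4·x^6 + x^8)·Dx^4  (order 4).
h: a_k = 0, 0, -2, 0, 1, 0, …
ICs: h(0) = 0, h′(0) = 0, h′′(0) = -4, h′′′(0) = 0.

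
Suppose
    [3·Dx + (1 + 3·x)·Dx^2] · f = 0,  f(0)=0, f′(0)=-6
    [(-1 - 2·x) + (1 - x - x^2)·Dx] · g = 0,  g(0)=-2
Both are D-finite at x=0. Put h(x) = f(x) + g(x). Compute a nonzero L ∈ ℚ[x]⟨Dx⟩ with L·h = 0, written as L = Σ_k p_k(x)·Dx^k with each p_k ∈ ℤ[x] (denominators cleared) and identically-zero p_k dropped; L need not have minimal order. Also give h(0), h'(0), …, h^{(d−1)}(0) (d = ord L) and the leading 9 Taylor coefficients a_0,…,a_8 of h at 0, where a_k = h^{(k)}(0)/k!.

L = (-126 - 342·x - 468·x^2 - 180·x^3 - 108·x^4)·Dx + (-156·x - 576·x^2 - 672·x^3 - 378·x^4 - 180·x^5)·Dx^2 + (7 + 35·x + 29·x^2 - 63·x^3 - 99·x^4 - 93·x^5 - 36·x^6)·Dx^3  (order 3).
h: a_k = -2, -8, 5, -24, 61/2, -566/5, 217, -4668/7, 6289/4, …
ICs: h(0) = -2, h′(0) = -8, h′′(0) = 10.

f: a_k = 0, -6, 9, -18, 81/2, -486/5, 243, -4374/7, 6561/4, …
g: a_k = -2, -2, -4, -6, -10, -16, -26, -42, -68, …
Sum ⇒ L₀ = lclm(L_f,L_g) in ℚ(x)⟨Dx⟩.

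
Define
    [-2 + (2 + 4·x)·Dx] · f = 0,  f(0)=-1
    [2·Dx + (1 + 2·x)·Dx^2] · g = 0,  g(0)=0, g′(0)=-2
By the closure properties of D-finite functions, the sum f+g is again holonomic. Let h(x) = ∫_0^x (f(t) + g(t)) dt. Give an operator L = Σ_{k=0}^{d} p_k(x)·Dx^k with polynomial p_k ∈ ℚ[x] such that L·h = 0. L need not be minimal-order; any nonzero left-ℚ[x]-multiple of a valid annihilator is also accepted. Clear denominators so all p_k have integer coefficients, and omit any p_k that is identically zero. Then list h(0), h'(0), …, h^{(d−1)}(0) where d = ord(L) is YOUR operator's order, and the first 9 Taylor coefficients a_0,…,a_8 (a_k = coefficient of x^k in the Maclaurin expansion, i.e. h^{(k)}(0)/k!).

L = 2·Dx^2 + (5 + 10·x)·Dx^3 + (1 + 4·x + 4·x^2)·Dx^4  (order 4).
h: a_k = 0, -1, -3/2, 5/6, -19/24, 37/40, -97/80, 575/336, -2279/896, …
ICs: h(0) = 0, h′(0) = -1, h′′(0) = -3, h′′′(0) = 5.

f: a_k = -1, -1, 1/2, -1/2, 5/8, -7/8, 21/16, -33/16, 429/128, …
g: a_k = 0, -2, 2, -8/3, 4, -32/5, 32/3, -128/7, 32, …
Sum ⇒ L₀ = lclm(L_f,L_g) in ℚ(x)⟨Dx⟩.
∫: right-multiply L₀ by Dx.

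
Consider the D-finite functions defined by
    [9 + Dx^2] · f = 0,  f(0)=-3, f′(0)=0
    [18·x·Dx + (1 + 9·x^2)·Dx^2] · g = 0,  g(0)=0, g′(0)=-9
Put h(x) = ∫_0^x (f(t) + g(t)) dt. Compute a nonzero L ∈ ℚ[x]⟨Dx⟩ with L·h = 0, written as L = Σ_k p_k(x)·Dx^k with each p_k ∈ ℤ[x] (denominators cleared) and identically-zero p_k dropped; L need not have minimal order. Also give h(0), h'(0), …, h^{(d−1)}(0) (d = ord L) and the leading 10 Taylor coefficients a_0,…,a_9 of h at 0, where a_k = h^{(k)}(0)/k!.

L = (-1782·x + 20412·x^3 + 13122·x^5)·Dx^2 + (-9 + 567·x^2 + 6561·x^4 + 6561·x^6)·Dx^3 + (-198·x + 2268·x^3 + 1458·x^5)·Dx^4 + (-1 + 63·x^2 + 729·x^4 + 729·x^6)·Dx^5  (order 5).
h: a_k = 0, -3, -9/2, 9/2, 27/4, -81/40, -243/10, 243/560, 6561/56, -243/4480, …
ICs: h(0) = 0, h′(0) = -3, h′′(0) = -9, h′′′(0) = 27, h′′′′(0) = 162.

f: a_k = -3, 0, 27/2, 0, -81/8, 0, 243/80, 0, -2187/4480, 0, …
g: a_k = 0, -9, 0, 27, 0, -729/5, 0, 6561/7, 0, -6561, …
L₀ := lclm(L_f,L_g); ord L₀ ≤ 2+2.
Integrate: L := L₀·Dx.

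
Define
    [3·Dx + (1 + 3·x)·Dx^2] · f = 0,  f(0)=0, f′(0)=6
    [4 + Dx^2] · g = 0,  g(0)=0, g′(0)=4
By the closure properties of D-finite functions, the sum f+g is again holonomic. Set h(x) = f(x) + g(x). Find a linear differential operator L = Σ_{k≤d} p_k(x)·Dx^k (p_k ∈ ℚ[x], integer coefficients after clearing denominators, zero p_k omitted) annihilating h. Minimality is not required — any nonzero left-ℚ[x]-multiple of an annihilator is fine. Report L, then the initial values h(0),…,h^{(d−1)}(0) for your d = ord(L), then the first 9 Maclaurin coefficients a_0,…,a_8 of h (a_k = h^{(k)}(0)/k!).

L = (348 + 144·x + 216·x^2)·Dx + (44 + 180·x + 216·x^2 + 216·x^3)·Dx^2 + (87 + 36·x + 54·x^2)·Dx^3 + (11 + 45·x + 54·x^2 + 54·x^3)·Dx^4  (order 4).
h: a_k = 0, 10, -9, 46/3, -81/2, 1466/15, -243, 196814/315, -6561/4, …
ICs: h(0) = 0, h′(0) = 10, h′′(0) = -18, h′′′(0) = 92.

f: a_k = 0, 6, -9, 18, -81/2, 486/5, -243, 4374/7, -6561/4, …
g: a_k = 0, 4, 0, -8/3, 0, 8/15, 0, -16/315, 0, …
h₀=f+g: left-lcm gives L₀, ord ≤ 4.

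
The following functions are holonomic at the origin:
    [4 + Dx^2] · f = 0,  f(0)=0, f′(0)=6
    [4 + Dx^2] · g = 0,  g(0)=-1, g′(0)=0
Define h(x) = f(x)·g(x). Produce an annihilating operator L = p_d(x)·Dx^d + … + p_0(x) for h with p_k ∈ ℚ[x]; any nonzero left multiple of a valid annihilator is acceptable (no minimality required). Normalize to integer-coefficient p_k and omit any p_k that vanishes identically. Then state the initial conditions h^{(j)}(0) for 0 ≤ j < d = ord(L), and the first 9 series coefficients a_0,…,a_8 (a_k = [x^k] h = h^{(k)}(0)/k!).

L = 16·Dx + Dx^3  (order 3).
h: a_k = 0, -6, 0, 16, 0, -64/5, 0, 512/105, 0, …
ICs: h(0) = 0, h′(0) = -6, h′′(0) = 0.

f: a_k = 0, 6, 0, -4, 0, 4/5, 0, -8/105, 0, …
g: a_k = -1, 0, 2, 0, -2/3, 0, 4/45, 0, -2/315, …
Sym-product of L_f,L_g gives L₀ (≤ ord 4).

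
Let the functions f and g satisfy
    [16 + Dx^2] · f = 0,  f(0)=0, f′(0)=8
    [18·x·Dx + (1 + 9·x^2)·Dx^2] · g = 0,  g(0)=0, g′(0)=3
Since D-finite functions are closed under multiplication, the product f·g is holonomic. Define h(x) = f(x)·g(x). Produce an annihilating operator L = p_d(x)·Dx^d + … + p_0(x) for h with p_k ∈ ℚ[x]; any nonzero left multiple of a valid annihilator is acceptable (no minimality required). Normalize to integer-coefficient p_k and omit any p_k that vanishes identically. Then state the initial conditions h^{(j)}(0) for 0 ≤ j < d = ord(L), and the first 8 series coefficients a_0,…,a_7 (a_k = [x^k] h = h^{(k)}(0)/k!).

L = (20800 + 494784·x^2 + 2923776·x^4 + 11943936·x^6 + 26873856·x^8) + (19584·x + 342144·x^3 + 2239488·x^5 + 6718464·x^7)·Dx + (1700 + 42732·x^2 + 318816·x^4 + 1492992·x^6 + 3359232·x^8)·Dx^2 + (1224·x + 21384·x^3 + 139968·x^5 + 419904·x^7)·Dx^3 + (25 + 738·x^2 + 8505·x^4 + 46656·x^6 + 104976·x^8)·Dx^4  (order 4).
h: a_k = 0, 0, 24, 0, -136, 0, 632, 0, …
ICs: h(0) = 0, h′(0) = 0, h′′(0) = 48, h′′′(0) = 0.

f: a_k = 0, 8, 0, -64/3, 0, 256/15, 0, -2048/315, …
g: a_k = 0, 3, 0, -9, 0, 243/5, 0, -2187/7, …
Sym-product of L_f,L_g gives L₀ (≤ ord 4).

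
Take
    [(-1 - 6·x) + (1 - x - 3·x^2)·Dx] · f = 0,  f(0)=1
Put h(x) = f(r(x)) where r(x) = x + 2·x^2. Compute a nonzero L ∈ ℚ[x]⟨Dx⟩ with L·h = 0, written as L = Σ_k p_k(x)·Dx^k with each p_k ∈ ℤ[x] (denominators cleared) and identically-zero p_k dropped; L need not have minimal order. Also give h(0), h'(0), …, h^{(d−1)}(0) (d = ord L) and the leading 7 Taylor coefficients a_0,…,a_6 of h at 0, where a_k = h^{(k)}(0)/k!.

f: a_k = 1, 1, 4, 7, 19, 40, 97, …
Change of var in L_f (x↦r) gives L₀.
L = (1 + 10·x + 36·x^2 + 48·x^3) + (-1 + x + 5·x^2 + 12·x^3 + 12·x^4)·Dx  (order 1).
h: a_k = 1, 1, 6, 23, 77, 276, 1009, …
ICs: h(0) = 1.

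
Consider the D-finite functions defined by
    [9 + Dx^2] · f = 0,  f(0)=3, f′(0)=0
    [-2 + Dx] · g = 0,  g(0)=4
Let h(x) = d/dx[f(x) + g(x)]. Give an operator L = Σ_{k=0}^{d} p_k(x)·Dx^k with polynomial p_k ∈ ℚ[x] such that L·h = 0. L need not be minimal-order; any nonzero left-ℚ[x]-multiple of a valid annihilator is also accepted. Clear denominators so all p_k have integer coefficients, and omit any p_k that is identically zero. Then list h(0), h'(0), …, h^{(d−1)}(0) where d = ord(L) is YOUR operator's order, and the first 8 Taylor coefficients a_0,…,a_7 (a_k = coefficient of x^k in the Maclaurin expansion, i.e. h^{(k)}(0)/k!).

f: a_k = 3, 0, -27/2, 0, 81/8, 0, -243/80, 0, …
g: a_k = 4, 8, 8, 16/3, 8/3, 16/15, 16/45, 32/315, …
f+g: L₀ = lclm(L_f,L_g), ord ≤ 2+1.
h=h₀': d/dx-closure on L₀ ⇒ L.
L = 18 - 9·Dx + 2·Dx^2 - Dx^3  (order 3).
h: a_k = 8, -11, 16, 307/6, 16/3, -1931/120, 32/45, 20707/5040, …
ICs: h(0) = 8, h′(0) = -11, h′′(0) = 32.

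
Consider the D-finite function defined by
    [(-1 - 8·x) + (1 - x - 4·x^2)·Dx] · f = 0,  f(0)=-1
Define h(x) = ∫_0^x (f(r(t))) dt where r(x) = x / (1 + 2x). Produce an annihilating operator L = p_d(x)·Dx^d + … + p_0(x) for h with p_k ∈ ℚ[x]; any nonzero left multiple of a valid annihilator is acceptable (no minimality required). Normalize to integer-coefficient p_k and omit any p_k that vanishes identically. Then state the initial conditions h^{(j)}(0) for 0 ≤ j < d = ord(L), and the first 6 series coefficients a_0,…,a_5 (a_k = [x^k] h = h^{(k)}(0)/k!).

f: a_k = -1, -1, -5, -9, -29, -65, …
L₀ from L_f via x↦r, Dx↦r'^{-1}Dx.
∫: right-multiply L₀ by Dx.
L = (1 + 10·x)·Dx + (-1 - 5·x - 4·x^2 + 4·x^3)·Dx^2  (order 2).
h: a_k = 0, -1, -1/2, -1, 7/4, -27/5, …
ICs: h(0) = 0, h′(0) = -1.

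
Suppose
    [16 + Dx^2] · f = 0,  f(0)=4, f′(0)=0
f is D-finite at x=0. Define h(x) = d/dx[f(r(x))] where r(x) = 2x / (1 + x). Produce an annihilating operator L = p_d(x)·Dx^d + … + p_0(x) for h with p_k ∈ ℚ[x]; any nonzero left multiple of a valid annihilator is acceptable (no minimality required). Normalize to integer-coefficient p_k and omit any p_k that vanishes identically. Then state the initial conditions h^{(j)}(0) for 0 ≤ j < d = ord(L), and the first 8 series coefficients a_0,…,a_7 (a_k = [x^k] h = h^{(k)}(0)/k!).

f: a_k = 4, 0, -32, 0, 128/3, 0, -1024/45, 0, …
h₀=f(r): pull back L_f along r ⇒ L₀.
Differentiate: ansatz ord ≤ ord L₀ ⇒ L.
L = (70 + 12·x + 6·x^2) + (6 + 18·x + 18·x^2 + 6·x^3)·Dx + (1 + 4·x + 6·x^2 + 4·x^3 + x^4)·Dx^2  (order 2).
h: a_k = 0, -256, 768, 3584/3, -33280/3, 425728/15, -145152/5, -14922752/315, …
ICs: h(0) = 0, h′(0) = -256.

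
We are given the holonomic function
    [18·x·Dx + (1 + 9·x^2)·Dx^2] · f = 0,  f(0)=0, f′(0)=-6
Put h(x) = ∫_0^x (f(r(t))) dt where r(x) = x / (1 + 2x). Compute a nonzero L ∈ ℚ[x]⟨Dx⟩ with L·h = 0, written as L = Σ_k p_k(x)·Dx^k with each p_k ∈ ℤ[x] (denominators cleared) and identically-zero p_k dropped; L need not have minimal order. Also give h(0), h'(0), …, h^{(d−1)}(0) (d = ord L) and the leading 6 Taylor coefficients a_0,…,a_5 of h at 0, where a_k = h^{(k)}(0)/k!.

L = (4 + 26·x)·Dx^2 + (1 + 4·x + 13·x^2)·Dx^3  (order 3).
h: a_k = 0, 0, -3, 4, -3/2, -12, …
ICs: h(0) = 0, h′(0) = 0, h′′(0) = -6.

f: a_k = 0, -6, 0, 18, 0, -486/5, …
f∘r: x↦r, Dx↦Dx/r' in L_f ⇒ L₀.
Integrate: L := L₀·Dx.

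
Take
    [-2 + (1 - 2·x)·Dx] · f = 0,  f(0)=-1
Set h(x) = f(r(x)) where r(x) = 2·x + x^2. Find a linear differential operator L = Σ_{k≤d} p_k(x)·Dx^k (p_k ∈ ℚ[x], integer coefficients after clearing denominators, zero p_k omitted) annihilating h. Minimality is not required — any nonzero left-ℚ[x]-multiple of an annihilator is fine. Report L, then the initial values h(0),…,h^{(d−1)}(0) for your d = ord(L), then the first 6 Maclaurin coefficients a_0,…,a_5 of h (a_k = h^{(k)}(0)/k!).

L = (4 + 4·x) + (-1 + 4·x + 2·x^2)·Dx  (order 1).
h: a_k = -1, -4, -18, -80, -356, -1584, …
ICs: h(0) = -1.

f: a_k = -1, -2, -4, -8, -16, -32, …
Change of var in L_f (x↦r) gives L₀.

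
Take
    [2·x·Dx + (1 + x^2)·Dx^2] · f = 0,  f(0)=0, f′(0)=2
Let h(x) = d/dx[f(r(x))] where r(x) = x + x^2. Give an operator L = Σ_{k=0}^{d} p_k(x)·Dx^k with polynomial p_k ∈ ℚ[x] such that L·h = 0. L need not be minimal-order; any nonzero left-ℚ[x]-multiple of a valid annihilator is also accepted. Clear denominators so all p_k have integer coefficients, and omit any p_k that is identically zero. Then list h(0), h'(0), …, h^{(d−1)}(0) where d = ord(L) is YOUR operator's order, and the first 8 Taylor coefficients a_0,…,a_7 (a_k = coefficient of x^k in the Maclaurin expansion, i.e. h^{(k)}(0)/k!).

L = (-2 + 2·x + 8·x^2 + 12·x^3 + 6·x^4) + (1 + 2·x + x^2 + 4·x^3 + 5·x^4 + 2·x^5)·Dx  (order 1).
h: a_k = 2, 4, -2, -8, -8, 8, 26, 16, …
ICs: h(0) = 2.

f: a_k = 0, 2, 0, -2/3, 0, 2/5, 0, -2/7, …
Change of var in L_f (x↦r) gives L₀.
h=h₀': d/dx-closure on L₀ ⇒ L.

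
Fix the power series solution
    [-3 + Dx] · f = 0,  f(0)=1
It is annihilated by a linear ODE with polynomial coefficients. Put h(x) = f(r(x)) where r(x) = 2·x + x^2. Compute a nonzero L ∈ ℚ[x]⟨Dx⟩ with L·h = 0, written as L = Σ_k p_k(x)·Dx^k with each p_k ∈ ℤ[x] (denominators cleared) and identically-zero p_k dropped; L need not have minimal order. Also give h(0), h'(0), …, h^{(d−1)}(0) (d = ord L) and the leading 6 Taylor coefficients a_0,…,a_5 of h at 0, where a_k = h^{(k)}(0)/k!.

f: a_k = 1, 3, 9/2, 9/2, 27/8, 81/40, …
h₀=f(r): pull back L_f along r ⇒ L₀.
L = (-6 - 6·x) + Dx  (order 1).
h: a_k = 1, 6, 21, 54, 225/2, 999/5, …
ICs: h(0) = 1.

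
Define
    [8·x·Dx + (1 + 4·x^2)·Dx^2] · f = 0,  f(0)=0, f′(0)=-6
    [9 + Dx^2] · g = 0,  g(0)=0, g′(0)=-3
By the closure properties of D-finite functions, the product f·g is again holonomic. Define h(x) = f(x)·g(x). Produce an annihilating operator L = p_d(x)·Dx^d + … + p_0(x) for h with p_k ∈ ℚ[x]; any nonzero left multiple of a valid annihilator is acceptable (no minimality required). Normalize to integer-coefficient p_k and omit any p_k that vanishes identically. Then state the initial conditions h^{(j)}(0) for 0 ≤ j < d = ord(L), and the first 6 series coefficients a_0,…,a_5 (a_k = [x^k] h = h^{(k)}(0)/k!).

L = (2925 + 31536·x^2 + 95904·x^4 + 186624·x^6 + 186624·x^8) + (2448·x + 20160·x^3 + 62208·x^5 + 82944·x^7)·Dx + (442 + 5088·x^2 + 19008·x^4 + 41472·x^6 + 41472·x^8)·Dx^2 + (272·x + 2240·x^3 + 6912·x^5 + 9216·x^7)·Dx^3 + (13 + 176·x^2 + 928·x^4 + 2304·x^6 + 2304·x^8)·Dx^4  (order 4).
h: a_k = 0, 0, 18, 0, -51, 0, …
ICs: h(0) = 0, h′(0) = 0, h′′(0) = 36, h′′′(0) = 0.

f: a_k = 0, -6, 0, 8, 0, -96/5, …
g: a_k = 0, -3, 0, 9/2, 0, -81/40, …
Product ⇒ symmetric product L₀, ord ≤ 4.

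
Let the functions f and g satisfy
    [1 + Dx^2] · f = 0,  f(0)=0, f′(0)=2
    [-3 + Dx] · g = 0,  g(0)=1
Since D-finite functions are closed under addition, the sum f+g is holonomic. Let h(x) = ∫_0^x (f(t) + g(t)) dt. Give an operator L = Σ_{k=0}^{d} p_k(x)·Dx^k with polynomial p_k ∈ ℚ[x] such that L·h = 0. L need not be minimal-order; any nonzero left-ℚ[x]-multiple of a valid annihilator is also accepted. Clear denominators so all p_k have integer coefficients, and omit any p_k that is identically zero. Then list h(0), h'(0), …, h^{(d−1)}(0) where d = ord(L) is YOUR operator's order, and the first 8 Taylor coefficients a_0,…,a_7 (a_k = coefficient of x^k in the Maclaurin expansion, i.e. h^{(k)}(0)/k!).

L = -3·Dx + Dx^2 - 3·Dx^3 + Dx^4  (order 4).
h: a_k = 0, 1, 5/2, 3/2, 25/24, 27/40, 49/144, 81/560, …
ICs: h(0) = 0, h′(0) = 1, h′′(0) = 5, h′′′(0) = 9.

f: a_k = 0, 2, 0, -1/3, 0, 1/60, 0, -1/2520, …
g: a_k = 1, 3, 9/2, 9/2, 27/8, 81/40, 81/80, 243/560, …
Weyl lclm of L_f,L_g ⇒ L₀ (ord ≤ 3).
Integrate: L := L₀·Dx.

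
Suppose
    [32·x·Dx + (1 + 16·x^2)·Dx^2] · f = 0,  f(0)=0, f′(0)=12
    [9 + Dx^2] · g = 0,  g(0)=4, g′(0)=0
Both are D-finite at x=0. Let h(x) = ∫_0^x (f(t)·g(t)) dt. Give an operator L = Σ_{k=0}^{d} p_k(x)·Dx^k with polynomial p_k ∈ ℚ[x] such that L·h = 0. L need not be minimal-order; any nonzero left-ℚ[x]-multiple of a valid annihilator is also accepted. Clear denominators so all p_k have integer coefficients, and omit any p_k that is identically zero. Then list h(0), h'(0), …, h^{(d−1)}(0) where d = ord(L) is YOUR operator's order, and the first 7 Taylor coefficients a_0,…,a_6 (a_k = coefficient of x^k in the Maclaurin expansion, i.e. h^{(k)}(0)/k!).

L = (16425 + 696384·x^2 + 2778624·x^4 + 11943936·x^6 + 47775744·x^8)·Dx + (23616·x + 543744·x^3 + 3981312·x^5 + 21233664·x^7)·Dx^2 + (2050 + 87168·x^2 + 470016·x^4 + 2654208·x^6 + 10616832·x^8)·Dx^3 + (2624·x + 60416·x^3 + 442368·x^5 + 2359296·x^7)·Dx^4 + (25 + 1088·x^2 + 17920·x^4 + 147456·x^6 + 589824·x^8)·Dx^5  (order 5).
h: a_k = 0, 0, 24, 0, -118, 0, 3143/5, …
ICs: h(0) = 0, h′(0) = 0, h′′(0) = 48, h′′′(0) = 0, h′′′′(0) = -2832.

f: a_k = 0, 12, 0, -64, 0, 3072/5, 0, …
g: a_k = 4, 0, -18, 0, 27/2, 0, -81/20, …
Product ⇒ symmetric product L₀, ord ≤ 4.
Integrate: L := L₀·Dx.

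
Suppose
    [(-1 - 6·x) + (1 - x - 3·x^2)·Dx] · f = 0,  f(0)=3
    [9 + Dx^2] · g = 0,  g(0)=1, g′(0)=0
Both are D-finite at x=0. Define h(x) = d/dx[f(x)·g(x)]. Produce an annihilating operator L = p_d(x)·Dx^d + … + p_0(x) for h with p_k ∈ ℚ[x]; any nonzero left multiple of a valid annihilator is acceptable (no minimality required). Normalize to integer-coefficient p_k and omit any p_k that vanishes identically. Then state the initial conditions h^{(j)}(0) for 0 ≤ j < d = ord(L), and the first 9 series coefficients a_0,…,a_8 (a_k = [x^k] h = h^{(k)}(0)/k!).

L = (-15 - 54·x - 135·x^2 + 162·x^3 + 243·x^4) + (6·x + 54·x^2 + 108·x^3)·Dx + (1 - 4·x - 9·x^2 + 18·x^3 + 27·x^4)·Dx^2  (order 2).
h: a_k = 3, -3, 45/2, 105/2, 1425/8, 17271/40, 100149/80, 354111/112, 37567179/4480, …
ICs: h(0) = 3, h′(0) = -3.

f: a_k = 3, 3, 12, 21, 57, 120, 291, 651, 1524, …
g: a_k = 1, 0, -9/2, 0, 27/8, 0, -81/80, 0, 729/4480, …
h₀=f·g: eliminate ⇒ L₀, order ≤ 1·2.
Derive L from L₀ (diff closure).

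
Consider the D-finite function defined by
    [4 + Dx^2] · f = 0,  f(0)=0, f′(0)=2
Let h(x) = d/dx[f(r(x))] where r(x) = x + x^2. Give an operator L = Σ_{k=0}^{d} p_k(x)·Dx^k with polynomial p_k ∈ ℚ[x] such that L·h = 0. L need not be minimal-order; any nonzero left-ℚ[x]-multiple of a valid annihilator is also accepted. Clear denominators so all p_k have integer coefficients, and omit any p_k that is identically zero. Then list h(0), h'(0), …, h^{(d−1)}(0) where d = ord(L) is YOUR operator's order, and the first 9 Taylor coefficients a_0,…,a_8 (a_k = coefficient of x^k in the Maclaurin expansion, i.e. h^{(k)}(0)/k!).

f: a_k = 0, 2, 0, -4/3, 0, 4/15, 0, -8/315, 0, …
f∘r: x↦r, Dx↦Dx/r' in L_f ⇒ L₀.
h₀' ⇒ L via d/dx closure of L₀.
L = (16 + 32·x + 96·x^2 + 128·x^3 + 64·x^4) + (-6 - 12·x)·Dx + (1 + 4·x + 4·x^2)·Dx^2  (order 2).
h: a_k = 2, 4, -4, -16, -56/3, 0, 832/45, 896/45, 2272/315, …
ICs: h(0) = 2, h′(0) = 4.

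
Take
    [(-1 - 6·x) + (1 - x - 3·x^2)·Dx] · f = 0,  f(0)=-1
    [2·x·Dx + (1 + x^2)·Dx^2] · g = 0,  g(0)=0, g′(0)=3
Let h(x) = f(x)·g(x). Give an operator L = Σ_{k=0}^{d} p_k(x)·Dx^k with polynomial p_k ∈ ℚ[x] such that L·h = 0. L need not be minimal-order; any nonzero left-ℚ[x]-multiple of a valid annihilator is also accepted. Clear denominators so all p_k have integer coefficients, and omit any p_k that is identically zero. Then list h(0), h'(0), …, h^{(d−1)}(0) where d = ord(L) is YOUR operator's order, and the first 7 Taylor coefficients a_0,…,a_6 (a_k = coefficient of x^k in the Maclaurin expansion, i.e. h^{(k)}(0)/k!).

L = (6 + 2·x + 18·x^2) + (2 + 10·x + 4·x^2 + 18·x^3)·Dx + (-1 + x + 2·x^2 + x^3 + 3·x^4)·Dx^2  (order 2).
h: a_k = 0, -3, -3, -11, -20, -268/5, -568/5, …
ICs: h(0) = 0, h′(0) = -3.

f: a_k = -1, -1, -4, -7, -19, -40, -97, …
g: a_k = 0, 3, 0, -1, 0, 3/5, 0, …
Sym-product of L_f,L_g gives L₀ (≤ ord 2).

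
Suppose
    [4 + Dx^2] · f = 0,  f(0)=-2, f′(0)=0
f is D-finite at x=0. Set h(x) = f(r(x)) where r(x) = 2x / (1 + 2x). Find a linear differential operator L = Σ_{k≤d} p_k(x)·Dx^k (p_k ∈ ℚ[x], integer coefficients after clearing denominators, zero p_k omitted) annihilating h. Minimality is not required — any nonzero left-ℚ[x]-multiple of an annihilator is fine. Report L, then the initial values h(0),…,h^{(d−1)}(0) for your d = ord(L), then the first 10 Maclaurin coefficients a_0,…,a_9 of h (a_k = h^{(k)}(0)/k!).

L = 16 + (4 + 24·x + 48·x^2 + 32·x^3)·Dx + (1 + 8·x + 24·x^2 + 32·x^3 + 16·x^4)·Dx^2  (order 2).
h: a_k = -2, 0, 16, -64, 512/3, -1024/3, 19712/45, 1024/5, -1205248/315, 5292032/315, …
ICs: h(0) = -2, h′(0) = 0.

f: a_k = -2, 0, 4, 0, -4/3, 0, 8/45, 0, -4/315, 0, …
f∘r: x↦r, Dx↦Dx/r' in L_f ⇒ L₀.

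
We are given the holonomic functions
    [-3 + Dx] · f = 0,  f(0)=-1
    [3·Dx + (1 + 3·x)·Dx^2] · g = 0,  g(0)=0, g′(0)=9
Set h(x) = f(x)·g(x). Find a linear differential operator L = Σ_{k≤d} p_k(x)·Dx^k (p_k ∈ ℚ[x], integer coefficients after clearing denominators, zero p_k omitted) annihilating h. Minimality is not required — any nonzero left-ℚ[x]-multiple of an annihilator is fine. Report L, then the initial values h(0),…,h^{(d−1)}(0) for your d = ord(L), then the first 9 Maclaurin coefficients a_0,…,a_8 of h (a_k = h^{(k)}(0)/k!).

L = 27·x + (-3 - 18·x)·Dx + (1 + 3·x)·Dx^2  (order 2).
h: a_k = 0, -9, -27/2, -27, 0, -2187/40, 1701/16, -16767/56, 63423/80, …
ICs: h(0) = 0, h′(0) = -9.

f: a_k = -1, -3, -9/2, -9/2, -27/8, -81/40, -81/80, -243/560, -729/4480, …
g: a_k = 0, 9, -27/2, 27, -243/4, 729/5, -729/2, 6561/7, -19683/8, …
L₀ := L_f ⊗_s L_g (sym. prod.), ord ≤ 2.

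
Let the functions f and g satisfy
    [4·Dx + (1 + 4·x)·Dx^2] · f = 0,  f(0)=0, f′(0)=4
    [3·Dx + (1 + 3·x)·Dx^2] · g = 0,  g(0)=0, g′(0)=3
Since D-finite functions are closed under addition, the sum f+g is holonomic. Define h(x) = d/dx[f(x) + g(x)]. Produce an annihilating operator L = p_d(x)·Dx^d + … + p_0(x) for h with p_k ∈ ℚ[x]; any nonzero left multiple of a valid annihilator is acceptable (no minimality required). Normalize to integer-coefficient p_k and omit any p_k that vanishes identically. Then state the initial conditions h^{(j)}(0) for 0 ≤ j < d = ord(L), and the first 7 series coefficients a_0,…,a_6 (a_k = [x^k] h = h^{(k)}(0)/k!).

L = 24 + (14 + 48·x)·Dx + (1 + 7·x + 12·x^2)·Dx^2  (order 2).
h: a_k = 7, -25, 91, -337, 1267, -4825, 18571, …
ICs: h(0) = 7, h′(0) = -25.

f: a_k = 0, 4, -8, 64/3, -64, 1024/5, -2048/3, …
g: a_k = 0, 3, -9/2, 9, -81/4, 243/5, -243/2, …
f+g: L₀ = lclm(L_f,L_g), ord ≤ 2+2.
h₀' ⇒ L via d/dx closure of L₀.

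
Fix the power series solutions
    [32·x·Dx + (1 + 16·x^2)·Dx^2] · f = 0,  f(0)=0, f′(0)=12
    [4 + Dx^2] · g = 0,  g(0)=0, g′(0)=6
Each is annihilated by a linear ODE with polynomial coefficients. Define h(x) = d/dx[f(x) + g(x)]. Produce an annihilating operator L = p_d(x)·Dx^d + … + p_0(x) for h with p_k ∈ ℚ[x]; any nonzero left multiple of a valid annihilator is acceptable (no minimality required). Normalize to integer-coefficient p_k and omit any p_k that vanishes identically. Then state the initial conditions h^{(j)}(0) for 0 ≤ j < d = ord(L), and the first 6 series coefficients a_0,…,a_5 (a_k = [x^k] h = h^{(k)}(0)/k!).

f: a_k = 0, 12, 0, -64, 0, 3072/5, …
g: a_k = 0, 6, 0, -4, 0, 4/5, …
h₀=f+g: left-lcm gives L₀, ord ≤ 4.
Derive L from L₀ (diff closure).
L = (-6016·x + 102400·x^3 + 32768·x^5) + (-28 + 1216·x^2 + 27648·x^4 + 16384·x^6)·Dx + (-1504·x + 25600·x^3 + 8192·x^5)·Dx^2 + (-7 + 304·x^2 + 6912·x^4 + 4096·x^6)·Dx^3  (order 3).
h: a_k = 18, 0, -204, 0, 3076, 0, …
ICs: h(0) = 18, h′(0) = 0, h′′(0) = -408.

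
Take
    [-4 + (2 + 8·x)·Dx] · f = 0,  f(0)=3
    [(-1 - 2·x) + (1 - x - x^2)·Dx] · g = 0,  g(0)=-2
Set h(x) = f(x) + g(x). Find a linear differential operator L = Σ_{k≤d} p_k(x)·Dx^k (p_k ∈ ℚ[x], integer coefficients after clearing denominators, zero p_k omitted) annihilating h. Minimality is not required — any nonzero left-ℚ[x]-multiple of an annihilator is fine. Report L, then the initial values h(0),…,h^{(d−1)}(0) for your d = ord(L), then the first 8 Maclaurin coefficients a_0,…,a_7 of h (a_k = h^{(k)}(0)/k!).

f: a_k = 3, 6, -6, 12, -30, 84, -252, 792, …
g: a_k = -2, -2, -4, -6, -10, -16, -26, -42, …
h₀=f+g: left-lcm gives L₀, ord ≤ 2.
L = (12 + 48·x + 48·x^2 + 40·x^3) + (-8 - 30·x - 114·x^2 - 152·x^3 - 100·x^4)·Dx + (-1 + 5·x + 39·x^2 - 6·x^3 - 82·x^4 - 40·x^5)·Dx^2  (order 2).
h: a_k = 1, 4, -10, 6, -40, 68, -278, 750, …
ICs: h(0) = 1, h′(0) = 4.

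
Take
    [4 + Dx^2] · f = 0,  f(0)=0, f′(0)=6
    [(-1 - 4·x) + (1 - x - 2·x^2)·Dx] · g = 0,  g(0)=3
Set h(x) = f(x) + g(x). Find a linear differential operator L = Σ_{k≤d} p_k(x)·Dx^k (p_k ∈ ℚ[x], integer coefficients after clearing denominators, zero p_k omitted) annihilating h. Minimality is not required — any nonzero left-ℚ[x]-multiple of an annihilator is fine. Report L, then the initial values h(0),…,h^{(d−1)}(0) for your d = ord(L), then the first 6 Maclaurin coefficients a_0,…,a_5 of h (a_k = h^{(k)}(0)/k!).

f: a_k = 0, 6, 0, -4, 0, 4/5, …
g: a_k = 3, 3, 9, 15, 33, 63, …
Weyl lclm of L_f,L_g ⇒ L₀ (ord ≤ 3).
L = (-68 - 304·x - 200·x^2 - 320·x^3 - 160·x^4 - 128·x^5) + (20 - 12·x - 24·x^2 - 8·x^3 - 48·x^4 - 96·x^5 - 64·x^6)·Dx + (-17 - 76·x - 50·x^2 - 80·x^3 - 40·x^4 - 32·x^5)·Dx^2 + (5 - 3·x - 6·x^2 - 2·x^3 - 12·x^4 - 24·x^5 - 16·x^6)·Dx^3  (order 3).
h: a_k = 3, 9, 9, 11, 33, 319/5, …
ICs: h(0) = 3, h′(0) = 9, h′′(0) = 18.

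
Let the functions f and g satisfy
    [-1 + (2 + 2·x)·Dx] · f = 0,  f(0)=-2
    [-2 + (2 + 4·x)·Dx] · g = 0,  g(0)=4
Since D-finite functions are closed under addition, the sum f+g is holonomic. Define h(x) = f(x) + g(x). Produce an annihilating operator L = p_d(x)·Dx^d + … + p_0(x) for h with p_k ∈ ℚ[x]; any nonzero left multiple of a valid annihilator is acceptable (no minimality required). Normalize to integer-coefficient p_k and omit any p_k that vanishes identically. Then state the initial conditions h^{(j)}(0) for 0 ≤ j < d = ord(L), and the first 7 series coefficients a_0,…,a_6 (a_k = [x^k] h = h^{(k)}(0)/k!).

L = -1 + (3 + 4·x)·Dx + (2 + 6·x + 4·x^2)·Dx^2  (order 2).
h: a_k = 2, 3, -7/4, 15/8, -155/64, 441/128, -2667/512, …
ICs: h(0) = 2, h′(0) = 3.

f: a_k = -2, -1, 1/4, -1/8, 5/64, -7/128, 21/512, …
g: a_k = 4, 4, -2, 2, -5/2, 7/2, -21/4, …
h₀=f+g: left-lcm gives L₀, ord ≤ 2.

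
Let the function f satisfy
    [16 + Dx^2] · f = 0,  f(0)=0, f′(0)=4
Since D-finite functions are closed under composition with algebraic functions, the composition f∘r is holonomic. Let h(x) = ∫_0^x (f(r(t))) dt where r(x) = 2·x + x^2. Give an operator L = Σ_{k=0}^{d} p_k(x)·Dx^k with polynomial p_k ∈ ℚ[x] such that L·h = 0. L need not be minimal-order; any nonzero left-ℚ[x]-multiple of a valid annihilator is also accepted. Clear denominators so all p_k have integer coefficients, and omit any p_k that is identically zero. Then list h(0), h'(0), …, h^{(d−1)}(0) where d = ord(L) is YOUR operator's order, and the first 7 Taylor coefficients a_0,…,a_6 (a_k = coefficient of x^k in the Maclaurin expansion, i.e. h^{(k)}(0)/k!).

f: a_k = 0, 4, 0, -32/3, 0, 128/15, 0, …
Change of var in L_f (x↦r) gives L₀.
h=∫h₀ ⇒ L = L₀·Dx.
L = (64 + 192·x + 192·x^2 + 64·x^3)·Dx - Dx^2 + (1 + x)·Dx^3  (order 3).
h: a_k = 0, 0, 4, 4/3, -64/3, -128/5, 1568/45, …
ICs: h(0) = 0, h′(0) = 0, h′′(0) = 8.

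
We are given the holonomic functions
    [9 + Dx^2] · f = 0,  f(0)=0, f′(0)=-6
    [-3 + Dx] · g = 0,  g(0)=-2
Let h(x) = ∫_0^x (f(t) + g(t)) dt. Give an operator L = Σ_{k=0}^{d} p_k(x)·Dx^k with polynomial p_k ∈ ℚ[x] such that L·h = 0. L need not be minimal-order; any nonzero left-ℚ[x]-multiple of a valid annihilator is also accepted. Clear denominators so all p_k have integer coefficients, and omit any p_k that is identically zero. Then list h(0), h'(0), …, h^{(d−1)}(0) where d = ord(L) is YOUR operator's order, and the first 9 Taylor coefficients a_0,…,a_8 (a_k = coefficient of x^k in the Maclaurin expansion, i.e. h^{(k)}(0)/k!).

L = -27·Dx + 9·Dx^2 - 3·Dx^3 + Dx^4  (order 4).
h: a_k = 0, -2, -6, -3, 0, -27/20, -27/20, -81/280, 0, …
ICs: h(0) = 0, h′(0) = -2, h′′(0) = -12, h′′′(0) = -18.

f: a_k = 0, -6, 0, 9, 0, -81/20, 0, 243/280, 0, …
g: a_k = -2, -6, -9, -9, -27/4, -81/20, -81/40, -243/280, -729/2240, …
h₀=f+g: left-lcm gives L₀, ord ≤ 3.
h=∫h₀ ⇒ L = L₀·Dx.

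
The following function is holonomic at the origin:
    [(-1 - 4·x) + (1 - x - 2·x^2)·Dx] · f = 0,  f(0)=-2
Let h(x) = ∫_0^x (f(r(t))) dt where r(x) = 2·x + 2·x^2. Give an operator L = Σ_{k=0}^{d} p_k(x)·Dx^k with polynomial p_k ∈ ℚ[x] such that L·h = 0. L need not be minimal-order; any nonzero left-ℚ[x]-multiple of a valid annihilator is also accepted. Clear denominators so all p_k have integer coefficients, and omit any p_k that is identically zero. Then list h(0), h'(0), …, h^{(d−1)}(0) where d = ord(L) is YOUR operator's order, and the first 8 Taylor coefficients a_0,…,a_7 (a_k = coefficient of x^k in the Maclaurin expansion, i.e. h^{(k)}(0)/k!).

f: a_k = -2, -2, -6, -10, -22, -42, -86, -170, …
Substitute x→r, Dx→(1/r')Dx; clear ⇒ L₀.
h=∫h₀ ⇒ L = L₀·Dx.
L = (2 + 20·x + 48·x^2 + 32·x^3)·Dx + (-1 + 2·x + 10·x^2 + 16·x^3 + 8·x^4)·Dx^2  (order 2).
h: a_k = 0, -2, -2, -28/3, -32, -616/5, -1496/3, -14416/7, …
ICs: h(0) = 0, h′(0) = -2.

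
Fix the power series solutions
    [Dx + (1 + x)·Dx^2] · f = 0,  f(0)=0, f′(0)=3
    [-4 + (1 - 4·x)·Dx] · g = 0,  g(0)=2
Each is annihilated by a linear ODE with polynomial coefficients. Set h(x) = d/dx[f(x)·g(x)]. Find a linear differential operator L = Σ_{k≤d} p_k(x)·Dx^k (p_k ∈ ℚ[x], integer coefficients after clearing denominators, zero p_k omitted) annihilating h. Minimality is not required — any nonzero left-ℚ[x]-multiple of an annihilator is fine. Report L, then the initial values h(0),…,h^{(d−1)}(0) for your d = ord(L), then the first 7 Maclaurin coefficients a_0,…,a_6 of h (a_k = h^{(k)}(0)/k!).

f: a_k = 0, 3, -3/2, 1, -3/4, 3/5, -1/2, …
g: a_k = 2, 8, 32, 128, 512, 2048, 8192, …
L₀ := L_f ⊗_s L_g (sym. prod.), ord ≤ 2.
Differentiate: ansatz ord ≤ ord L₀ ⇒ L.
L = 16 + (10 + 20·x)·Dx + (-1 + 3·x + 4·x^2)·Dx^2  (order 2).
h: a_k = 6, 42, 258, 1370, 6856, 164514/5, 767762/5, …
ICs: h(0) = 6, h′(0) = 42.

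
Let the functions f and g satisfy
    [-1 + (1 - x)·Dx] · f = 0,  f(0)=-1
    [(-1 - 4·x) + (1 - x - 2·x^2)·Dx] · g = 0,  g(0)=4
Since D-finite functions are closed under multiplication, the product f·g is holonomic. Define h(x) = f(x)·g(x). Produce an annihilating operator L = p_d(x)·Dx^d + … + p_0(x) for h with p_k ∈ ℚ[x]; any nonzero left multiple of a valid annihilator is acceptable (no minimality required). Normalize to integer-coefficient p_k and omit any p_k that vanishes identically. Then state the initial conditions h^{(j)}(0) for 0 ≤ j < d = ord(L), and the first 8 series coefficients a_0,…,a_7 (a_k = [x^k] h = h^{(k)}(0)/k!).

L = (-2 - 2·x + 6·x^2) + (1 - 2·x - x^2 + 2·x^3)·Dx  (order 1).
h: a_k = -4, -8, -20, -40, -84, -168, -340, -680, …
ICs: h(0) = -4.

f: a_k = -1, -1, -1, -1, -1, -1, -1, -1, …
g: a_k = 4, 4, 12, 20, 44, 84, 172, 340, …
f·g: L₀ = L_f ⊗_s L_g, ord ≤ 1·1.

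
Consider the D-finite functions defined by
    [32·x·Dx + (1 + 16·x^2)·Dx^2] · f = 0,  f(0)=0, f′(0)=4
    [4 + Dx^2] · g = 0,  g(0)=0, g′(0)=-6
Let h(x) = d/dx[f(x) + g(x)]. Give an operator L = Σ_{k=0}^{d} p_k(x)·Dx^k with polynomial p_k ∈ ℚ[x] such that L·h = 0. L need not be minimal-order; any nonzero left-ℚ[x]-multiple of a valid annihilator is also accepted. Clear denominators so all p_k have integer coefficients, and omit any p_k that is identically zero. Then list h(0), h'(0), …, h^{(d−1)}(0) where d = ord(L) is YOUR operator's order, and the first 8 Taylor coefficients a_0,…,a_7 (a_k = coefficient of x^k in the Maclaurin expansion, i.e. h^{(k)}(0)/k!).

f: a_k = 0, 4, 0, -64/3, 0, 1024/5, 0, -16384/7, …
g: a_k = 0, -6, 0, 4, 0, -4/5, 0, 8/105, …
Sum ⇒ L₀ = lclm(L_f,L_g) in ℚ(x)⟨Dx⟩.
h₀' ⇒ L via d/dx closure of L₀.
L = (-6016·x + 102400·x^3 + 32768·x^5) + (-28 + 1216·x^2 + 27648·x^4 + 16384·x^6)·Dx + (-1504·x + 25600·x^3 + 8192·x^5)·Dx^2 + (-7 + 304·x^2 + 6912·x^4 + 4096·x^6)·Dx^3  (order 3).
h: a_k = -2, 0, -52, 0, 1020, 0, -245752/15, 0, …
ICs: h(0) = -2, h′(0) = 0, h′′(0) = -104.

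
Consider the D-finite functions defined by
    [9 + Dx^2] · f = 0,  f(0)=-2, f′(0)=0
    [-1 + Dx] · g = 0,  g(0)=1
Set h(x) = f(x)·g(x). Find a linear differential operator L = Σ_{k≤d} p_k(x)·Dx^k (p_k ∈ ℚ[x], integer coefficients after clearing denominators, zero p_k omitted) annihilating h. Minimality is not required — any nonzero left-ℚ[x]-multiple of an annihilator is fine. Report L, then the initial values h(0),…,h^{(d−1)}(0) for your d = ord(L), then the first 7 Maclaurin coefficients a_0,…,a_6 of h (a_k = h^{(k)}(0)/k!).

L = 10 - 2·Dx + Dx^2  (order 2).
h: a_k = -2, -2, 8, 26/3, -7/3, -79/15, -44/45, …
ICs: h(0) = -2, h′(0) = -2.

f: a_k = -2, 0, 9, 0, -27/4, 0, 81/40, …
g: a_k = 1, 1, 1/2, 1/6, 1/24, 1/120, 1/720, …
h₀=f·g: eliminate ⇒ L₀, order ≤ 2·1.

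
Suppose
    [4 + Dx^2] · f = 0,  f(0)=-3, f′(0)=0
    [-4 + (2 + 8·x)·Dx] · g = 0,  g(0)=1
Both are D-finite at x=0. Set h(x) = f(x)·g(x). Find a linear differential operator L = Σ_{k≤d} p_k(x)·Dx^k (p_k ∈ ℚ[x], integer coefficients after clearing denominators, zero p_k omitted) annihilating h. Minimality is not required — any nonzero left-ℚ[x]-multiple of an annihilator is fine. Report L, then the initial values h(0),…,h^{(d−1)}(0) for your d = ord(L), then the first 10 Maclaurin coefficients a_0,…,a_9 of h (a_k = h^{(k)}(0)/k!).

L = (16 + 32·x + 64·x^2) + (-4 - 16·x)·Dx + (1 + 8·x + 16·x^2)·Dx^2  (order 2).
h: a_k = -3, -6, 12, 0, 16, -64, 2944/15, -9472/15, 219392/105, -246784/35, …
ICs: h(0) = -3, h′(0) = -6.

f: a_k = -3, 0, 6, 0, -2, 0, 4/15, 0, -2/105, 0, …
g: a_k = 1, 2, -2, 4, -10, 28, -84, 264, -858, 2860, …
Product ⇒ symmetric product L₀, ord ≤ 2.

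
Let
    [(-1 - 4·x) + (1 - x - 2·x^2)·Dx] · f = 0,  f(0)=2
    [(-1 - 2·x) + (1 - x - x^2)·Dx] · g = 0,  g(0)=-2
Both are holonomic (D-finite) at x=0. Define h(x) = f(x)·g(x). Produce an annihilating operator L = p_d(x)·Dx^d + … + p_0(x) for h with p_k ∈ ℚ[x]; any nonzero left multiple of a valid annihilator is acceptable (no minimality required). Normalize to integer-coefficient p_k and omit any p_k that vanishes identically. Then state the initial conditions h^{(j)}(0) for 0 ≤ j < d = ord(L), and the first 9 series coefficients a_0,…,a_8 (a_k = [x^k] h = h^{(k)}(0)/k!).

L = (-2 - 4·x + 9·x^2 + 8·x^3) + (1 - 2·x - 2·x^2 + 3·x^3 + 2·x^4)·Dx  (order 1).
h: a_k = -4, -8, -24, -52, -120, -256, -548, -1144, -2376, …
ICs: h(0) = -4.

f: a_k = 2, 2, 6, 10, 22, 42, 86, 170, 342, …
g: a_k = -2, -2, -4, -6, -10, -16, -26, -42, -68, …
Sym-product of L_f,L_g gives L₀ (≤ ord 1).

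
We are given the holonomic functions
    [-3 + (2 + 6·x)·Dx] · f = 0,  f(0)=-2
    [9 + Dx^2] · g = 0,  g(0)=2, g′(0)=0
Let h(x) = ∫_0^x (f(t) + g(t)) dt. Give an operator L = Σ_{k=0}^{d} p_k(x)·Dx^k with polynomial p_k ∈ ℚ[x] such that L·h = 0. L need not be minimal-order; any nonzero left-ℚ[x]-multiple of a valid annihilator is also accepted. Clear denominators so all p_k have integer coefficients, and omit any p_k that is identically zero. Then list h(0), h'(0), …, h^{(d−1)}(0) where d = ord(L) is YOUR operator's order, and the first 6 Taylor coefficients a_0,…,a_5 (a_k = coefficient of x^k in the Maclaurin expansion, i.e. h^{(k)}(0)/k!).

f: a_k = -2, -3, 9/4, -27/8, 405/64, -1701/128, …
g: a_k = 2, 0, -9, 0, 27/4, 0, …
L₀ := lclm(L_f,L_g); ord L₀ ≤ 1+2.
h=∫₀ˣh₀: take L = L₀·Dx.
L = (-63 - 216·x - 324·x^2)·Dx + (18 + 198·x + 648·x^2 + 648·x^3)·Dx^2 + (-7 - 24·x - 36·x^2)·Dx^3 + (2 + 22·x + 72·x^2 + 72·x^3)·Dx^4  (order 4).
h: a_k = 0, 0, -3/2, -9/4, -27/32, 837/320, …
ICs: h(0) = 0, h′(0) = 0, h′′(0) = -3, h′′′(0) = -27/2.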